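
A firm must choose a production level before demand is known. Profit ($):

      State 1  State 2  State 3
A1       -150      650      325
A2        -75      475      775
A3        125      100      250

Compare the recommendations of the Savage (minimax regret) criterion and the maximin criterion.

minimax regret → A2; maximin → A3 (disagree)

Column bests: State 1=125, State 2=650, State 3=775.
A1 regrets: 275, 0, 450 → max 450
A2 regrets: 200, 175, 0 → max 200
A3 regrets: 0, 550, 525 → max 550
Smallest max regret = 200 → A2.
Row minima: A1=-150, A2=-75, A3=100
Best worst-case = 100 → A3.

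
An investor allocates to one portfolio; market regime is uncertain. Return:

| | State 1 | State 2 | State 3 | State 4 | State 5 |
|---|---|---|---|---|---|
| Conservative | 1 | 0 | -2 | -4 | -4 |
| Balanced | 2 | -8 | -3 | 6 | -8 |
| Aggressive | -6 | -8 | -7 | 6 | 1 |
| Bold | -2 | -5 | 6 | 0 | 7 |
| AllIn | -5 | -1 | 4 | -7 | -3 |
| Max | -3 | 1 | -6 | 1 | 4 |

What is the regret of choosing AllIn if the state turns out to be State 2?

2

Best payoff under State 2 is 1.
Regret = 1 − (-1) = 2.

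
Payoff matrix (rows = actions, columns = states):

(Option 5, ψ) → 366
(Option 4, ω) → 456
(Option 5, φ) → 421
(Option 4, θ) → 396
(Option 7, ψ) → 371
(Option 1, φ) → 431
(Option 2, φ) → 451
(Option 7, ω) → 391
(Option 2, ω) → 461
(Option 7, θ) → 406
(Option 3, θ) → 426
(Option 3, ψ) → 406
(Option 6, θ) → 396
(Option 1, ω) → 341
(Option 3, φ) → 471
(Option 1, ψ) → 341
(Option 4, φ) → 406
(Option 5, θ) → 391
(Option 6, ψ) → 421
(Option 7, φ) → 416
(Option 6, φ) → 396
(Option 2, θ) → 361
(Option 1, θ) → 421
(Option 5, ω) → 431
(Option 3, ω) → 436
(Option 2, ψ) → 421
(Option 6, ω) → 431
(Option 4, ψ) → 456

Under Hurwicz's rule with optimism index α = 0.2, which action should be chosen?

Option 3

Option 1: 0.2·431 + 0.8·341 = 359
Option 2: 0.2·461 + 0.8·361 = 381
Option 3: 0.2·471 + 0.8·406 = 419
Option 4: 0.2·456 + 0.8·396 = 408
Option 5: 0.2·431 + 0.8·366 = 379
Option 6: 0.2·431 + 0.8·396 = 403
Option 7: 0.2·416 + 0.8·371 = 380
Highest Hurwicz score = 419 → Option 3.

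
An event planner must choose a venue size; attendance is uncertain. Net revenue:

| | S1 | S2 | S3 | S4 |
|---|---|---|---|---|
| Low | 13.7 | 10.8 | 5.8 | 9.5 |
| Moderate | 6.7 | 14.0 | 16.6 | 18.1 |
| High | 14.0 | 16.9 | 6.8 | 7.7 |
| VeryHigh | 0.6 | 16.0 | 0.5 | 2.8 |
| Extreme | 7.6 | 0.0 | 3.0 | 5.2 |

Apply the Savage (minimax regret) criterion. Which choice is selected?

Column bests: S1=14.0, S2=16.9, S3=16.6, S4=18.1.
Low regrets: 0.3, 6.1, 10.8, 8.6 → max 10.8
Moderate regrets: 7.3, 2.9, 0.0, 0.0 → max 7.3
High regrets: 0.0, 0.0, 9.8, 10.4 → max 10.4
VeryHigh regrets: 13.4, 0.9, 16.1, 15.3 → max 16.1
Extreme regrets: 6.4, 16.9, 13.6, 12.9 → max 16.9
Smallest max regret = 7.3 → Moderate.

Moderate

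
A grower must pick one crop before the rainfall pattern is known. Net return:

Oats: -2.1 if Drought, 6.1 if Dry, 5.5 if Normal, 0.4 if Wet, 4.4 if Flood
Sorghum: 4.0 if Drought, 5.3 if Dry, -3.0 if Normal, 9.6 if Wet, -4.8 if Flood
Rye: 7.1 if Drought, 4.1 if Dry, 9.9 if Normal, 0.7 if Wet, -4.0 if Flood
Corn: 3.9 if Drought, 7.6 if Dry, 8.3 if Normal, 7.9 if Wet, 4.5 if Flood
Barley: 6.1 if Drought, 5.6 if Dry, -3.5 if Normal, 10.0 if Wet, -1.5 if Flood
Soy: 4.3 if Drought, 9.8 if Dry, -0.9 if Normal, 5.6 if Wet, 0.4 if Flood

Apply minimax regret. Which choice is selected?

Column bests: Drought=7.1, Dry=9.8, Normal=9.9, Wet=10.0, Flood=4.5.
Oats regrets: 9.2, 3.7, 4.4, 9.6, 0.1 → max 9.6
Sorghum regrets: 3.1, 4.5, 12.9, 0.4, 9.3 → max 12.9
Rye regrets: 0.0, 5.7, 0.0, 9.3, 8.5 → max 9.3
Corn regrets: 3.2, 2.2, 1.6, 2.1, 0.0 → max 3.2
Barley regrets: 1.0, 4.2, 13.4, 0.0, 6.0 → max 13.4
Soy regrets: 2.8, 0.0, 10.8, 4.4, 4.1 → max 10.8
Smallest max regret = 3.2 → Corn.

Corn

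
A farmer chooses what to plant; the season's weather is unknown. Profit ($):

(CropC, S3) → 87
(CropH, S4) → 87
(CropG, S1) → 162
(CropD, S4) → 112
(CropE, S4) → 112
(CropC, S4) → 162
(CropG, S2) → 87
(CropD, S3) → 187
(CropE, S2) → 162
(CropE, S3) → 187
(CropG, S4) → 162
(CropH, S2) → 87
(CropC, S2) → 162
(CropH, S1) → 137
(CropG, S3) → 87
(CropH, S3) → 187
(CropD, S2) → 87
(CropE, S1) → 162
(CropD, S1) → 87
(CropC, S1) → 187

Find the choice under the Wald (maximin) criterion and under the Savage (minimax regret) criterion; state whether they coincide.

Row minima: CropE=112, CropD=87, CropC=87, CropG=87, CropH=87
Best worst-case = 112 → CropE.
Column bests: S1=187, S2=162, S3=187, S4=162.
CropE regrets: 25, 0, 0, 50 → max 50
CropD regrets: 100, 75, 0, 50 → max 100
CropC regrets: 0, 0, 100, 0 → max 100
CropG regrets: 25, 75, 100, 0 → max 100
CropH regrets: 50, 75, 0, 75 → max 75
Smallest max regret = 50 → CropE.

maximin → CropE; minimax regret → CropE (agree)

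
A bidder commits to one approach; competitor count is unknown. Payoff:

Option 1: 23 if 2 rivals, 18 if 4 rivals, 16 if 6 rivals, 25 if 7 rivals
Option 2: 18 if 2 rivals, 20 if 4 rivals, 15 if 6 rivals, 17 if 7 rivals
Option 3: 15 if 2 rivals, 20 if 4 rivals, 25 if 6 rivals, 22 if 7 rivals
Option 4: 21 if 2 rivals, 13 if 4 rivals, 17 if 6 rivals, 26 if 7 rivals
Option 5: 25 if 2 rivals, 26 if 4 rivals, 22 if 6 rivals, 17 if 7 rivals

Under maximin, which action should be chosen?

Row minima: Option 1=16, Option 2=15, Option 3=15, Option 4=13, Option 5=17
Best worst-case = 17 → Option 5.

Option 5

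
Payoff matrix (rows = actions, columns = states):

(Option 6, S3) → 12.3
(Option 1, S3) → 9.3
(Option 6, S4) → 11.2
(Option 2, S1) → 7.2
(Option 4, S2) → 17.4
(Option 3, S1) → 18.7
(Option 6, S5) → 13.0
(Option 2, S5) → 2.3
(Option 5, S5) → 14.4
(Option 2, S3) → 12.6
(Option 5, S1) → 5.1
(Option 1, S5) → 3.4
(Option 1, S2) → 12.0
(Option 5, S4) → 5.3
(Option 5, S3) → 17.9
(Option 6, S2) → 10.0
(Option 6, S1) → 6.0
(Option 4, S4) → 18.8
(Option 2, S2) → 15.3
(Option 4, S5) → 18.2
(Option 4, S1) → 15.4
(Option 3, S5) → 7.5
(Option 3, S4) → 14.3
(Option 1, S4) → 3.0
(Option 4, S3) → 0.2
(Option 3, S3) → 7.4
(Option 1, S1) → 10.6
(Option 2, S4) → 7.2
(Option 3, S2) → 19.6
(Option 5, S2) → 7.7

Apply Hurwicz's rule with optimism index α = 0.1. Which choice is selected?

Option 1: 0.1·12.0 + 0.9·3.0 = 3.9
Option 2: 0.1·15.3 + 0.9·2.3 = 3.6
Option 3: 0.1·19.6 + 0.9·7.4 = 8.62
Option 4: 0.1·18.8 + 0.9·0.2 = 2.06
Option 5: 0.1·17.9 + 0.9·5.1 = 6.38
Option 6: 0.1·13.0 + 0.9·6.0 = 6.7
Highest Hurwicz score = 8.62 → Option 3.

Option 3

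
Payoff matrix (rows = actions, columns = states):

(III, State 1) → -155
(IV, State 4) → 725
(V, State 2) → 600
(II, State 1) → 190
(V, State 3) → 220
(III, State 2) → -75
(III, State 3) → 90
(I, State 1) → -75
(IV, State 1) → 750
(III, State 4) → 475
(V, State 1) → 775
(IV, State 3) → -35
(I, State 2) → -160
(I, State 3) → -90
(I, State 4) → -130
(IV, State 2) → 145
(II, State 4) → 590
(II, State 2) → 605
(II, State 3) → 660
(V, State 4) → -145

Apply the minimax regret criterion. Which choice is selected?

Column bests: State 1=775, State 2=605, State 3=660, State 4=725.
I regrets: 850, 765, 750, 855 → max 855
II regrets: 585, 0, 0, 135 → max 585
III regrets: 930, 680, 570, 250 → max 930
IV regrets: 25, 460, 695, 0 → max 695
V regrets: 0, 5, 440, 870 → max 870
Smallest max regret = 585 → II.

II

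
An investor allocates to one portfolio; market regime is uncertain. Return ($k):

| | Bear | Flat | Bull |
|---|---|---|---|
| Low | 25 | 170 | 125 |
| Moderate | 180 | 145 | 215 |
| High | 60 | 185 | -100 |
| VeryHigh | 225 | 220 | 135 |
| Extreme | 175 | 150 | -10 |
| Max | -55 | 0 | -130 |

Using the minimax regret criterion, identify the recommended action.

Column bests: Bear=225, Flat=220, Bull=215.
Low regrets: 200, 50, 90 → max 200
Moderate regrets: 45, 75, 0 → max 75
High regrets: 165, 35, 315 → max 315
VeryHigh regrets: 0, 0, 80 → max 80
Extreme regrets: 50, 70, 225 → max 225
Max regrets: 280, 220, 345 → max 345
Smallest max regret = 75 → Moderate.

Moderate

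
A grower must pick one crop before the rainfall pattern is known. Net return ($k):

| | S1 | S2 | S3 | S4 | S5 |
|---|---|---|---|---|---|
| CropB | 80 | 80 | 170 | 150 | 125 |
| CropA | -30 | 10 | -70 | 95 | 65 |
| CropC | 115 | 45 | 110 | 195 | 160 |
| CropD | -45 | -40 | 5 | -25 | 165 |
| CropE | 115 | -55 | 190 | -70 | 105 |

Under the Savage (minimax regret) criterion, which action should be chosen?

CropB

Column bests: S1=115, S2=80, S3=190, S4=195, S5=165.
CropB regrets: 35, 0, 20, 45, 40 → max 45
CropA regrets: 145, 70, 260, 100, 100 → max 260
CropC regrets: 0, 35, 80, 0, 5 → max 80
CropD regrets: 160, 120, 185, 220, 0 → max 220
CropE regrets: 0, 135, 0, 265, 60 → max 265
Smallest max regret = 45 → CropB.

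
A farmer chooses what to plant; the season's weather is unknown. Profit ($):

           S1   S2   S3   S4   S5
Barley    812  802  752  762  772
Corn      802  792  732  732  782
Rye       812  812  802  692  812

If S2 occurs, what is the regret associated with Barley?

10

Best payoff under S2 is 812.
Regret = 812 − 802 = 10.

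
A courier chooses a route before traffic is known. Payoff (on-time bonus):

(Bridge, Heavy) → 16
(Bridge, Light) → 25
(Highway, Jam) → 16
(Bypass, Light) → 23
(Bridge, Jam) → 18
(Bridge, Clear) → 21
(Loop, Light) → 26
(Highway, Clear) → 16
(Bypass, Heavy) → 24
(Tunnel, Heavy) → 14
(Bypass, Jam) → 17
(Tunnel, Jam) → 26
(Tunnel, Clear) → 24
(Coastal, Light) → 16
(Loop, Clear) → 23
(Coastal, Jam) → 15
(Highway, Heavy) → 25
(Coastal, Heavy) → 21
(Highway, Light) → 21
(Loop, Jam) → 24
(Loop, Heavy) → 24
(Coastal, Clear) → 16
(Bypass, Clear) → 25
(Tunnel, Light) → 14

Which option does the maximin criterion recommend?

Row minima: Bypass=17, Tunnel=14, Highway=16, Loop=23, Bridge=16, Coastal=15
Best worst-case = 23 → Loop.

Loop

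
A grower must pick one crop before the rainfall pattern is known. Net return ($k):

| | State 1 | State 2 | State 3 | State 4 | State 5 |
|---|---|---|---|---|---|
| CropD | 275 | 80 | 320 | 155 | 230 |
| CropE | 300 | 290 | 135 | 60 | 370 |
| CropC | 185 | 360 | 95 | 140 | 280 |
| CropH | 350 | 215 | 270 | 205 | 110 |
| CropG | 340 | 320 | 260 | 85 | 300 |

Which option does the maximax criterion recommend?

Row maxima: CropD=320, CropE=370, CropC=360, CropH=350, CropG=340
Best best-case = 370 → CropE.

CropE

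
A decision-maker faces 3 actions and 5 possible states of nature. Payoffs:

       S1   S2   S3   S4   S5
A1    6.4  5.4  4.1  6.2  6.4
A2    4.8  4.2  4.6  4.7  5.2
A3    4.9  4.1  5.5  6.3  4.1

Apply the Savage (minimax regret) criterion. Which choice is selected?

Column bests: S1=6.4, S2=5.4, S3=5.5, S4=6.3, S5=6.4.
A1 regrets: 0.0, 0.0, 1.4, 0.1, 0.0 → max 1.4
A2 regrets: 1.6, 1.2, 0.9, 1.6, 1.2 → max 1.6
A3 regrets: 1.5, 1.3, 0.0, 0.0, 2.3 → max 2.3
Smallest max regret = 1.4 → A1.

A1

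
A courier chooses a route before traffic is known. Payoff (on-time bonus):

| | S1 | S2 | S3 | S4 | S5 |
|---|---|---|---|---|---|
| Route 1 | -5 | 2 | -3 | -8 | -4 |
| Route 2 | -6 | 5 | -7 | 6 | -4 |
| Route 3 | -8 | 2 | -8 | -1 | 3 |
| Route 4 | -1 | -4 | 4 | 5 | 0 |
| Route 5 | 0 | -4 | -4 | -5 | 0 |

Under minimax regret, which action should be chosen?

Column bests: S1=0, S2=5, S3=4, S4=6, S5=3.
Route 1 regrets: 5, 3, 7, 14, 7 → max 14
Route 2 regrets: 6, 0, 11, 0, 7 → max 11
Route 3 regrets: 8, 3, 12, 7, 0 → max 12
Route 4 regrets: 1, 9, 0, 1, 3 → max 9
Route 5 regrets: 0, 9, 8, 11, 3 → max 11
Smallest max regret = 9 → Route 4.

Route 4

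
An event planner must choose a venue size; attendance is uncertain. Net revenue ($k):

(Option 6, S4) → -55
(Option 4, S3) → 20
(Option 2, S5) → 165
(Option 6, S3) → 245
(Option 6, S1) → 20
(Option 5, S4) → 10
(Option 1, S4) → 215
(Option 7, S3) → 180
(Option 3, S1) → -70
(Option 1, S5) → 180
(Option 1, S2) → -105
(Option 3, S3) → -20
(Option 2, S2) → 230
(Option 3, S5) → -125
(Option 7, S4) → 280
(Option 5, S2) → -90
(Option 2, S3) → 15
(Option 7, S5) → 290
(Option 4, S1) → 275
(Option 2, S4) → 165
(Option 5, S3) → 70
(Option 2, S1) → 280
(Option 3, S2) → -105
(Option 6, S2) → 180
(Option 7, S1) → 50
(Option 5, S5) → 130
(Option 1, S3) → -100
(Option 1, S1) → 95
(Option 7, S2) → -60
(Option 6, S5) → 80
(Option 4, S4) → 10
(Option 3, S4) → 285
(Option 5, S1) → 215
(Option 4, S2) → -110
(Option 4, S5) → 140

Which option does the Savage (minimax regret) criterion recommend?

Column bests: S1=280, S2=230, S3=245, S4=285, S5=290.
Option 1 regrets: 185, 335, 345, 70, 110 → max 345
Option 2 regrets: 0, 0, 230, 120, 125 → max 230
Option 3 regrets: 350, 335, 265, 0, 415 → max 415
Option 4 regrets: 5, 340, 225, 275, 150 → max 340
Option 5 regrets: 65, 320, 175, 275, 160 → max 320
Option 6 regrets: 260, 50, 0, 340, 210 → max 340
Option 7 regrets: 230, 290, 65, 5, 0 → max 290
Smallest max regret = 230 → Option 2.

Option 2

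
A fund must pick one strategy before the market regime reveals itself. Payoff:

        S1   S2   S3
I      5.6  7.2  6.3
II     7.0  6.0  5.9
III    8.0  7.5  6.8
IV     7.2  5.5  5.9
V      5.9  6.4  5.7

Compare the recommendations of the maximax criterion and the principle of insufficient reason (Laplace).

maximax → III; laplace → III (agree)

Row maxima: I=7.2, II=7.0, III=8.0, IV=7.2, V=6.4
Best best-case = 8.0 → III.
Row averages: I=191/30, II=6.3, III=223/30, IV=6.2, V=6
Highest average = 223/30 → III.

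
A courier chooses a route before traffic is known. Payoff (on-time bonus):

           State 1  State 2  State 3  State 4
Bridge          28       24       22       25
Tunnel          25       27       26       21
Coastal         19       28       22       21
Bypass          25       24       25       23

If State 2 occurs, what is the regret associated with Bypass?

4

Best payoff under State 2 is 28.
Regret = 28 − 24 = 4.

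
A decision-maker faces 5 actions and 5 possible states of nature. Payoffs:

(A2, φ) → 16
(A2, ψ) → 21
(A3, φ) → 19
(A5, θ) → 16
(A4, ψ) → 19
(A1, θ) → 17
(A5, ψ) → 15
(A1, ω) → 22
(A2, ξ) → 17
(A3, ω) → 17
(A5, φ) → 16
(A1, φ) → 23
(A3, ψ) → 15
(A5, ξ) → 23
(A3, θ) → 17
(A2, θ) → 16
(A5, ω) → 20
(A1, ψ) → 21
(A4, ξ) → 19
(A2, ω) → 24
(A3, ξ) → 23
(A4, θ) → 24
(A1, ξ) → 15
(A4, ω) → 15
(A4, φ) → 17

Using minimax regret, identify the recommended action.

A3

Column bests: θ=24, φ=23, ψ=21, ω=24, ξ=23.
A1 regrets: 7, 0, 0, 2, 8 → max 8
A2 regrets: 8, 7, 0, 0, 6 → max 8
A3 regrets: 7, 4, 6, 7, 0 → max 7
A4 regrets: 0, 6, 2, 9, 4 → max 9
A5 regrets: 8, 7, 6, 4, 0 → max 8
Smallest max regret = 7 → A3.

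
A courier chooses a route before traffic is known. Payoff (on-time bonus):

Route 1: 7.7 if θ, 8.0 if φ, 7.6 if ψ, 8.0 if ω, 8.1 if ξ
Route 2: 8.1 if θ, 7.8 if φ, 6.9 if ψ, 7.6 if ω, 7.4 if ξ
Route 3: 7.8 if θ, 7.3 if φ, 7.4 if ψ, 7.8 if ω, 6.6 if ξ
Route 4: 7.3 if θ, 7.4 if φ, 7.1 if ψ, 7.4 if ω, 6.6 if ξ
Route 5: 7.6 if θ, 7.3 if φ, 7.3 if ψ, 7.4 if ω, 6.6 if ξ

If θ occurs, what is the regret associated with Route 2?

0.0

Best payoff under θ is 8.1.
Regret = 8.1 − 8.1 = 0.0.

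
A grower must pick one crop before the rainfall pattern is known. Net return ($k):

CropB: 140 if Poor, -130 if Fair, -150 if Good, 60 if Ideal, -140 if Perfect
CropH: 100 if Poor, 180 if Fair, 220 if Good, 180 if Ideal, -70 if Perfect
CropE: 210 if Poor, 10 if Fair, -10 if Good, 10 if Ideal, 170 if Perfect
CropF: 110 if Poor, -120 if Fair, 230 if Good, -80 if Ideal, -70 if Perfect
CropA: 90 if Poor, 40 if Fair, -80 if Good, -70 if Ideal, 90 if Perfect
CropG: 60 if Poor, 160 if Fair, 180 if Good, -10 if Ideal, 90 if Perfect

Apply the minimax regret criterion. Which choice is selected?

Column bests: Poor=210, Fair=180, Good=230, Ideal=180, Perfect=170.
CropB regrets: 70, 310, 380, 120, 310 → max 380
CropH regrets: 110, 0, 10, 0, 240 → max 240
CropE regrets: 0, 170, 240, 170, 0 → max 240
CropF regrets: 100, 300, 0, 260, 240 → max 300
CropA regrets: 120, 140, 310, 250, 80 → max 310
CropG regrets: 150, 20, 50, 190, 80 → max 190
Smallest max regret = 190 → CropG.

CropG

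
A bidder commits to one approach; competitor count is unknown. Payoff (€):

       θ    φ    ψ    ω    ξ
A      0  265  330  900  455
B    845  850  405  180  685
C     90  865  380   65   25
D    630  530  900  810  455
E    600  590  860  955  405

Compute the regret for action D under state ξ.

Best payoff under ξ is 685.
Regret = 685 − 455 = 230.

230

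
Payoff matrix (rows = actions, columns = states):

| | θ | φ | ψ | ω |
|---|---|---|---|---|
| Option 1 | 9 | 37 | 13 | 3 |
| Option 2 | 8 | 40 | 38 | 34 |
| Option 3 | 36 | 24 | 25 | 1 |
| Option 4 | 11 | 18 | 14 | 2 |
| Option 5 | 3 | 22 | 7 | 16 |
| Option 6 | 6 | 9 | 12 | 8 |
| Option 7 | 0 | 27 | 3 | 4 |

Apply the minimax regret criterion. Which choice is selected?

Column bests: θ=36, φ=40, ψ=38, ω=34.
Option 1 regrets: 27, 3, 25, 31 → max 31
Option 2 regrets: 28, 0, 0, 0 → max 28
Option 3 regrets: 0, 16, 13, 33 → max 33
Option 4 regrets: 25, 22, 24, 32 → max 32
Option 5 regrets: 33, 18, 31, 18 → max 33
Option 6 regrets: 30, 31, 26, 26 → max 31
Option 7 regrets: 36, 13, 35, 30 → max 36
Smallest max regret = 28 → Option 2.

Option 2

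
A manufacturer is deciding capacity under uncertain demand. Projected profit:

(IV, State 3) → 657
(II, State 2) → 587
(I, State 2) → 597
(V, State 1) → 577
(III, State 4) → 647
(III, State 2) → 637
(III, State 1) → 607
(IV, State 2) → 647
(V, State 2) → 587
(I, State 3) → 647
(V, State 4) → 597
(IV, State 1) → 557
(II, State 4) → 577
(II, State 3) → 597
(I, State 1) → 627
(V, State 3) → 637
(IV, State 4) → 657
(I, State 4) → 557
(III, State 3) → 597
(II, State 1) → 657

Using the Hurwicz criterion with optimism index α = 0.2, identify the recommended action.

I: 0.2·647 + 0.8·557 = 575
II: 0.2·657 + 0.8·577 = 593
III: 0.2·647 + 0.8·597 = 607
IV: 0.2·657 + 0.8·557 = 577
V: 0.2·637 + 0.8·577 = 589
Highest Hurwicz score = 607 → III.

III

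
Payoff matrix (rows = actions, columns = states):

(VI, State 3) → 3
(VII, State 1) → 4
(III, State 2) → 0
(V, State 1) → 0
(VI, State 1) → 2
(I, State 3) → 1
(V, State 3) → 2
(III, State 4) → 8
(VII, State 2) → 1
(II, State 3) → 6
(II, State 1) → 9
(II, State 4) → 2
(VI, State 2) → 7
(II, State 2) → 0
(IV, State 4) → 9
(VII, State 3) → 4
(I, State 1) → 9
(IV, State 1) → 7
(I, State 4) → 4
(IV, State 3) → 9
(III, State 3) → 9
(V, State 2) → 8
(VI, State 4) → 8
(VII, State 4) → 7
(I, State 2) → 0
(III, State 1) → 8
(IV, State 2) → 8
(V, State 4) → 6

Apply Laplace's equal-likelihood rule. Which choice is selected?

IV

Row averages: I=3.5, II=4.25, III=6.25, IV=8.25, V=4, VI=5, VII=4
Highest average = 8.25 → IV.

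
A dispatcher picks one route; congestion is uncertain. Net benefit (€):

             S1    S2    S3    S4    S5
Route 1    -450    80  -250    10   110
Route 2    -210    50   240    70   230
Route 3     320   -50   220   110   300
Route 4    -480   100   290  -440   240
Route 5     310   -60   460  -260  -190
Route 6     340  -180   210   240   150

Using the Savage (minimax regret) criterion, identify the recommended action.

Route 3

Column bests: S1=340, S2=100, S3=460, S4=240, S5=300.
Route 1 regrets: 790, 20, 710, 230, 190 → max 790
Route 2 regrets: 550, 50, 220, 170, 70 → max 550
Route 3 regrets: 20, 150, 240, 130, 0 → max 240
Route 4 regrets: 820, 0, 170, 680, 60 → max 820
Route 5 regrets: 30, 160, 0, 500, 490 → max 500
Route 6 regrets: 0, 280, 250, 0, 150 → max 280
Smallest max regret = 240 → Route 3.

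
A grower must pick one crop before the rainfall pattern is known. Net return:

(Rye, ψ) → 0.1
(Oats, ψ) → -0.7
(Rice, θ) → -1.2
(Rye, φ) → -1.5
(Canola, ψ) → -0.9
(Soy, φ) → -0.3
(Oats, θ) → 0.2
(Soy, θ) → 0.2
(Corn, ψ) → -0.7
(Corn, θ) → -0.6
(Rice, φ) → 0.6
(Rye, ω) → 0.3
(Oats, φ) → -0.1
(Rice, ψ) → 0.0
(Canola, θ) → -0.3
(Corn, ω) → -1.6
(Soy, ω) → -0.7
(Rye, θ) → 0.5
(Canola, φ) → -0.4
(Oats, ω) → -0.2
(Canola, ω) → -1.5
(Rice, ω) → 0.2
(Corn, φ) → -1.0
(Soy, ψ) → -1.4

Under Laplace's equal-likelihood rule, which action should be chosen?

Row averages: Rice=-0.1, Corn=-0.975, Rye=-0.15, Soy=-0.55, Oats=-0.2, Canola=-0.775
Highest average = -0.1 → Rice.

Rice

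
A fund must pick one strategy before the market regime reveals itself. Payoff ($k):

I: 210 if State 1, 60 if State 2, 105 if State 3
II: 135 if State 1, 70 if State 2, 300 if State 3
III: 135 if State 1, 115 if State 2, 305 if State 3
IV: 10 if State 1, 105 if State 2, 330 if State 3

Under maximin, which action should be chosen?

III

Row minima: I=60, II=70, III=115, IV=10
Best worst-case = 115 → III.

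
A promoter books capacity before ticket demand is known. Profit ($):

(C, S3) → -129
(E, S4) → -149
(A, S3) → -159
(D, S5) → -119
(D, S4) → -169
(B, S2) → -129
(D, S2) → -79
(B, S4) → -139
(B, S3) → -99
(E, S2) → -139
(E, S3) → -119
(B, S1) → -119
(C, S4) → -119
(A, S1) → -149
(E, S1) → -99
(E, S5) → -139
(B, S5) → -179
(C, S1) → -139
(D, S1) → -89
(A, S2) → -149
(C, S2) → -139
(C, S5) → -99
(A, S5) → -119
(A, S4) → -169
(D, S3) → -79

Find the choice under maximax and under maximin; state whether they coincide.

maximax → D; maximin → C (disagree)

Row maxima: A=-119, B=-99, C=-99, D=-79, E=-99
Best best-case = -79 → D.
Row minima: A=-169, B=-179, C=-139, D=-169, E=-149
Best worst-case = -139 → C.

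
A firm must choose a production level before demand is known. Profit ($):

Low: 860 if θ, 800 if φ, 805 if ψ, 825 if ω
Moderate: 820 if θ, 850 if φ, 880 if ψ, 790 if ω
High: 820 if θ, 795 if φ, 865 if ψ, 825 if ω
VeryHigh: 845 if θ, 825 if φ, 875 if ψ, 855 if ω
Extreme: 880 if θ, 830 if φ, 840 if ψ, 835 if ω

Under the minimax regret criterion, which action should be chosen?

VeryHigh

Column bests: θ=880, φ=850, ψ=880, ω=855.
Low regrets: 20, 50, 75, 30 → max 75
Moderate regrets: 60, 0, 0, 65 → max 65
High regrets: 60, 55, 15, 30 → max 60
VeryHigh regrets: 35, 25, 5, 0 → max 35
Extreme regrets: 0, 20, 40, 20 → max 40
Smallest max regret = 35 → VeryHigh.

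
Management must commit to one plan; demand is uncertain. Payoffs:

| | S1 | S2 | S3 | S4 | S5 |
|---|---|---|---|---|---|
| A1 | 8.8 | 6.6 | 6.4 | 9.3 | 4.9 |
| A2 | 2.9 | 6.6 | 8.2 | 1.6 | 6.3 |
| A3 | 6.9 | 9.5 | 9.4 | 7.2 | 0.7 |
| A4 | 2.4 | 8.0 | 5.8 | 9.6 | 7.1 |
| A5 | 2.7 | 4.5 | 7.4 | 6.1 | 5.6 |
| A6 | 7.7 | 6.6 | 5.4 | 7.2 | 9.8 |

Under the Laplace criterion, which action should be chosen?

A6

Row averages: A1=7.2, A2=5.12, A3=6.74, A4=6.58, A5=5.26, A6=7.34
Highest average = 7.34 → A6.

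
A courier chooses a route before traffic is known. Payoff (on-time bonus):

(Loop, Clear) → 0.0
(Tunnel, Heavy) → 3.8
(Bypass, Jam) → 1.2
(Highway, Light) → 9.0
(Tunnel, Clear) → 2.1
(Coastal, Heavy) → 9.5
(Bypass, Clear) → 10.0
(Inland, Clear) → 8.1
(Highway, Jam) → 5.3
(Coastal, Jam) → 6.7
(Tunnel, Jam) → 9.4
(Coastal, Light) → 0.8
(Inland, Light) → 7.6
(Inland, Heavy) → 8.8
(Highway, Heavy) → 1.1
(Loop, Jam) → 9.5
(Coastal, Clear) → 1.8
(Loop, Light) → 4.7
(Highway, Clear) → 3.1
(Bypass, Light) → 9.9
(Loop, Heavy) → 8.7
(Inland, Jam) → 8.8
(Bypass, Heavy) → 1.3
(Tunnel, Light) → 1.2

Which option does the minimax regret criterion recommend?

Inland

Column bests: Clear=10.0, Light=9.9, Heavy=9.5, Jam=9.5.
Loop regrets: 10.0, 5.2, 0.8, 0.0 → max 10.0
Tunnel regrets: 7.9, 8.7, 5.7, 0.1 → max 8.7
Bypass regrets: 0.0, 0.0, 8.2, 8.3 → max 8.3
Highway regrets: 6.9, 0.9, 8.4, 4.2 → max 8.4
Coastal regrets: 8.2, 9.1, 0.0, 2.8 → max 9.1
Inland regrets: 1.9, 2.3, 0.7, 0.7 → max 2.3
Smallest max regret = 2.3 → Inland.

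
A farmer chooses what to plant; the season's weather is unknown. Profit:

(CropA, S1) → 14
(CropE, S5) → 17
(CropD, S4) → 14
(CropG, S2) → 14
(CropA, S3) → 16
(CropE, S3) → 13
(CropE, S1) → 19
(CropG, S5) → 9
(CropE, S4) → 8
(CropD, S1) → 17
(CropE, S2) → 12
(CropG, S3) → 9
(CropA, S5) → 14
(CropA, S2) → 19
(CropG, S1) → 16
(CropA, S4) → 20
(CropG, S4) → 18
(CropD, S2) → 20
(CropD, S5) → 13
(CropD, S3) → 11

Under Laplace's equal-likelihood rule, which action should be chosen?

Row averages: CropE=13.8, CropA=16.6, CropD=15, CropG=13.2
Highest average = 16.6 → CropA.

CropA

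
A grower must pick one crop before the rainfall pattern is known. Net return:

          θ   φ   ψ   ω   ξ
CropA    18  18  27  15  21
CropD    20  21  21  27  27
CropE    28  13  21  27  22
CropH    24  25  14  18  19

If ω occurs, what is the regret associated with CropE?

Best payoff under ω is 27.
Regret = 27 − 27 = 0.

0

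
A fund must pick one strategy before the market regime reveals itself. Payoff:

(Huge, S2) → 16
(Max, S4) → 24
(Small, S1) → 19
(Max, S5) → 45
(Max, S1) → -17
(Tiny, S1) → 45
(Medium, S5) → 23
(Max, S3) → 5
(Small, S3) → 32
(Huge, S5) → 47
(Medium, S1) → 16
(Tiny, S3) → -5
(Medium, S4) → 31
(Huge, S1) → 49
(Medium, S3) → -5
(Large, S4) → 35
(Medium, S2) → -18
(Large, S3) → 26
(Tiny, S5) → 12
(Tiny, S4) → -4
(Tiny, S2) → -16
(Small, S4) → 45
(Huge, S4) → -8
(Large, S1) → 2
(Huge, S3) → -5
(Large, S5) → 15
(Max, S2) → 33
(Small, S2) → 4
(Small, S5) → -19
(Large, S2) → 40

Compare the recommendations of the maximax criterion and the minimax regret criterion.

Row maxima: Tiny=45, Small=45, Medium=31, Large=40, Huge=49, Max=45
Best best-case = 49 → Huge.
Column bests: S1=49, S2=40, S3=32, S4=45, S5=47.
Tiny regrets: 4, 56, 37, 49, 35 → max 56
Small regrets: 30, 36, 0, 0, 66 → max 66
Medium regrets: 33, 58, 37, 14, 24 → max 58
Large regrets: 47, 0, 6, 10, 32 → max 47
Huge regrets: 0, 24, 37, 53, 0 → max 53
Max regrets: 66, 7, 27, 21, 2 → max 66
Smallest max regret = 47 → Large.

maximax → Huge; minimax regret → Large (disagree)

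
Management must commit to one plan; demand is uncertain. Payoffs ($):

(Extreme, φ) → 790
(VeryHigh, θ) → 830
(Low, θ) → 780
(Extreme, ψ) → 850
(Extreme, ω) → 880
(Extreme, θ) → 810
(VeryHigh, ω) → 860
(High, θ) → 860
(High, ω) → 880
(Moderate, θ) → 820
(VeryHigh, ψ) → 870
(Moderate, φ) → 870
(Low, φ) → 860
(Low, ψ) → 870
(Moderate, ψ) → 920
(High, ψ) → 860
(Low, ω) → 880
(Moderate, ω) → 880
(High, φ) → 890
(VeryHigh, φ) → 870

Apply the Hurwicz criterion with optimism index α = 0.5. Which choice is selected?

Low: 0.5·880 + 0.5·780 = 830
Moderate: 0.5·920 + 0.5·820 = 870
High: 0.5·890 + 0.5·860 = 875
VeryHigh: 0.5·870 + 0.5·830 = 850
Extreme: 0.5·880 + 0.5·790 = 835
Highest Hurwicz score = 875 → High.

High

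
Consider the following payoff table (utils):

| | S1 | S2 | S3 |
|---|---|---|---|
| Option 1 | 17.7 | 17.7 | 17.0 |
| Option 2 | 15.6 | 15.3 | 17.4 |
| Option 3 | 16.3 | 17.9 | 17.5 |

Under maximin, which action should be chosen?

Option 1

Row minima: Option 1=17.0, Option 2=15.3, Option 3=16.3
Best worst-case = 17.0 → Option 1.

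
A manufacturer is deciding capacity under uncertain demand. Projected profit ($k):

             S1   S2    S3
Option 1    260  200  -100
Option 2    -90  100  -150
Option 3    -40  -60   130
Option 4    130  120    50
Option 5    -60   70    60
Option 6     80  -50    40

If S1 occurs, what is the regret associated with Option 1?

0

Best payoff under S1 is 260.
Regret = 260 − 260 = 0.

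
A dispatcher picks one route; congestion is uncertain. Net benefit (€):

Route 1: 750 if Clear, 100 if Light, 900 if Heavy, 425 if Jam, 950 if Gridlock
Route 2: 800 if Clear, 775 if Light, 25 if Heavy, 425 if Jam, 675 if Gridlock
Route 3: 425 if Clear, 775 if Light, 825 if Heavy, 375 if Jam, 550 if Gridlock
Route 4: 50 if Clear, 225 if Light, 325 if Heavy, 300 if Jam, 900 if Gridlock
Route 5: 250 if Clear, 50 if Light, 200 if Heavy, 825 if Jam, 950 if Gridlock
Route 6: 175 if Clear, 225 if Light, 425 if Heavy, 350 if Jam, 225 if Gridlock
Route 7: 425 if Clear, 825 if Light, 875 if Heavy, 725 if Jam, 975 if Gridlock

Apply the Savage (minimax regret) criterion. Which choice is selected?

Column bests: Clear=800, Light=825, Heavy=900, Jam=825, Gridlock=975.
Route 1 regrets: 50, 725, 0, 400, 25 → max 725
Route 2 regrets: 0, 50, 875, 400, 300 → max 875
Route 3 regrets: 375, 50, 75, 450, 425 → max 450
Route 4 regrets: 750, 600, 575, 525, 75 → max 750
Route 5 regrets: 550, 775, 700, 0, 25 → max 775
Route 6 regrets: 625, 600, 475, 475, 750 → max 750
Route 7 regrets: 375, 0, 25, 100, 0 → max 375
Smallest max regret = 375 → Route 7.

Route 7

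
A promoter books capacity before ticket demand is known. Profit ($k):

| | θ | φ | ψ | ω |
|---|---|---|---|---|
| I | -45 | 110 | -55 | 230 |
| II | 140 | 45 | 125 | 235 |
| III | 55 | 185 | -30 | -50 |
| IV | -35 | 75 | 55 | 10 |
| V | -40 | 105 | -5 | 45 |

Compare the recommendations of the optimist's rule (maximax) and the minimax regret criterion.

Row maxima: I=230, II=235, III=185, IV=75, V=105
Best best-case = 235 → II.
Column bests: θ=140, φ=185, ψ=125, ω=235.
I regrets: 185, 75, 180, 5 → max 185
II regrets: 0, 140, 0, 0 → max 140
III regrets: 85, 0, 155, 285 → max 285
IV regrets: 175, 110, 70, 225 → max 225
V regrets: 180, 80, 130, 190 → max 190
Smallest max regret = 140 → II.

maximax → II; minimax regret → II (agree)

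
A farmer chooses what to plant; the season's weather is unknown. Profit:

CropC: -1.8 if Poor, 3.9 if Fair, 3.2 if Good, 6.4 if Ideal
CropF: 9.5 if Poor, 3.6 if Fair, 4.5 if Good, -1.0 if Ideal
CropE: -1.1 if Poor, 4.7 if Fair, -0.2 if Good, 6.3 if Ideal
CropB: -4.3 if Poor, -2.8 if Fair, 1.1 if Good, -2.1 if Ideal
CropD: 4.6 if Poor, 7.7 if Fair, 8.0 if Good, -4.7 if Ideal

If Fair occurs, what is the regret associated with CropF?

Best payoff under Fair is 7.7.
Regret = 7.7 − 3.6 = 4.1.

4.1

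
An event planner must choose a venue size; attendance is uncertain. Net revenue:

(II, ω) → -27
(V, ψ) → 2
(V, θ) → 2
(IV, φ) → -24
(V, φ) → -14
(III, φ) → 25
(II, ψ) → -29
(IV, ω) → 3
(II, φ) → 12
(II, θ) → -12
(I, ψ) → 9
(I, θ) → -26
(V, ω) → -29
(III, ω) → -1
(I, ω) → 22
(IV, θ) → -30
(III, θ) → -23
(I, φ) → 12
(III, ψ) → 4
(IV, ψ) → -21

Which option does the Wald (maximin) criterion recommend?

Row minima: I=-26, II=-29, III=-23, IV=-30, V=-29
Best worst-case = -23 → III.

III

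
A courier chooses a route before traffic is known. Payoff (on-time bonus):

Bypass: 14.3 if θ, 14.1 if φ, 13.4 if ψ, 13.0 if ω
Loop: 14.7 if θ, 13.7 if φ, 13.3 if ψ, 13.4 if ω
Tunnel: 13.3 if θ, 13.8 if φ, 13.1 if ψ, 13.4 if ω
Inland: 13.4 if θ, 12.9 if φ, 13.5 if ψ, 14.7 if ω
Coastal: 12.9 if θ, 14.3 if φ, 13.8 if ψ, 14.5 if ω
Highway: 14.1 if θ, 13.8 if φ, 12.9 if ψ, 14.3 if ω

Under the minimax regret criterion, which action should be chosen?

Highway

Column bests: θ=14.7, φ=14.3, ψ=13.8, ω=14.7.
Bypass regrets: 0.4, 0.2, 0.4, 1.7 → max 1.7
Loop regrets: 0.0, 0.6, 0.5, 1.3 → max 1.3
Tunnel regrets: 1.4, 0.5, 0.7, 1.3 → max 1.4
Inland regrets: 1.3, 1.4, 0.3, 0.0 → max 1.4
Coastal regrets: 1.8, 0.0, 0.0, 0.2 → max 1.8
Highway regrets: 0.6, 0.5, 0.9, 0.4 → max 0.9
Smallest max regret = 0.9 → Highway.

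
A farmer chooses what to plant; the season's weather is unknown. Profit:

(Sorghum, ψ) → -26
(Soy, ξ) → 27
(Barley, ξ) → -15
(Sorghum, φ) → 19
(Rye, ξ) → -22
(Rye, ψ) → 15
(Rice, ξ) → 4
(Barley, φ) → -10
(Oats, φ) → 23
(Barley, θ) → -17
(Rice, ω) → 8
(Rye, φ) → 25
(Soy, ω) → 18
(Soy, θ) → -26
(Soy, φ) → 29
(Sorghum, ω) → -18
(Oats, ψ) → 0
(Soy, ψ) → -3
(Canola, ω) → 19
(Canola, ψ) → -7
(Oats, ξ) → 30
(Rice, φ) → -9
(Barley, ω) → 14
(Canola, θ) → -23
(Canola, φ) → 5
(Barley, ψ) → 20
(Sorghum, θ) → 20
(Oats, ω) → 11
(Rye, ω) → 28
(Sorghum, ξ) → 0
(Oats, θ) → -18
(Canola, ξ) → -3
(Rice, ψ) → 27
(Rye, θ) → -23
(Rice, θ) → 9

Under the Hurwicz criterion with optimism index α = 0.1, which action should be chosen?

Canola: 0.1·19 + 0.9·(-23) = -18.8
Sorghum: 0.1·20 + 0.9·(-26) = -21.4
Soy: 0.1·29 + 0.9·(-26) = -20.5
Oats: 0.1·30 + 0.9·(-18) = -13.2
Barley: 0.1·20 + 0.9·(-17) = -13.3
Rice: 0.1·27 + 0.9·(-9) = -5.4
Rye: 0.1·28 + 0.9·(-23) = -17.9
Highest Hurwicz score = -5.4 → Rice.

Rice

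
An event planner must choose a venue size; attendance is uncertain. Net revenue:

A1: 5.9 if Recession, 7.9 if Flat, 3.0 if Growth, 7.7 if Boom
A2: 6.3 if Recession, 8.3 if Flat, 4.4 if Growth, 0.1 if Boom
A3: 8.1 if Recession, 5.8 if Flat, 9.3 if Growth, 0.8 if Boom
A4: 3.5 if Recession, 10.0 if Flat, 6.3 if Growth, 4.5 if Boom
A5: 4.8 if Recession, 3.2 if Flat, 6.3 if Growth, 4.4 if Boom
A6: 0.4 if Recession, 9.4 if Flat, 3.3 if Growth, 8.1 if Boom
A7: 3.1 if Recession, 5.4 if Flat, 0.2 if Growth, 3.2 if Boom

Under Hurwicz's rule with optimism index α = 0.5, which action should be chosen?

A4

A1: 0.5·7.9 + 0.5·3.0 = 5.45
A2: 0.5·8.3 + 0.5·0.1 = 4.2
A3: 0.5·9.3 + 0.5·0.8 = 5.05
A4: 0.5·10.0 + 0.5·3.5 = 6.75
A5: 0.5·6.3 + 0.5·3.2 = 4.75
A6: 0.5·9.4 + 0.5·0.4 = 4.9
A7: 0.5·5.4 + 0.5·0.2 = 2.8
Highest Hurwicz score = 6.75 → A4.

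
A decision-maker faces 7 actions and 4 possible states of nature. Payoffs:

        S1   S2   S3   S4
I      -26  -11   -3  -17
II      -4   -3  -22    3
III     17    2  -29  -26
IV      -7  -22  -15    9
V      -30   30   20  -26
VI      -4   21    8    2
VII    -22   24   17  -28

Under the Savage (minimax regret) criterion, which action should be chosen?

Column bests: S1=17, S2=30, S3=20, S4=9.
I regrets: 43, 41, 23, 26 → max 43
II regrets: 21, 33, 42, 6 → max 42
III regrets: 0, 28, 49, 35 → max 49
IV regrets: 24, 52, 35, 0 → max 52
V regrets: 47, 0, 0, 35 → max 47
VI regrets: 21, 9, 12, 7 → max 21
VII regrets: 39, 6, 3, 37 → max 39
Smallest max regret = 21 → VI.

VI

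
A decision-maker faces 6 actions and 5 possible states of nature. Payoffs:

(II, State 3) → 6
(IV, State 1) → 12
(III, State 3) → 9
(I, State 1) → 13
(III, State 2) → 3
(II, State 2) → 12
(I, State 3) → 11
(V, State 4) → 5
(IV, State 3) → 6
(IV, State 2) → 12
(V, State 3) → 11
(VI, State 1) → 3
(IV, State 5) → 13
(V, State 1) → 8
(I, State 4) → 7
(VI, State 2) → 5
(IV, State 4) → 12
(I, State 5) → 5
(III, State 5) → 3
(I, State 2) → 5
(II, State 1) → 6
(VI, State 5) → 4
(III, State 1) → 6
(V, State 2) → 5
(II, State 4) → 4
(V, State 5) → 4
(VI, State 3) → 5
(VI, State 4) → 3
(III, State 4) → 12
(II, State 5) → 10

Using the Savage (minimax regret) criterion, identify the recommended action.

IV

Column bests: State 1=13, State 2=12, State 3=11, State 4=12, State 5=13.
I regrets: 0, 7, 0, 5, 8 → max 8
II regrets: 7, 0, 5, 8, 3 → max 8
III regrets: 7, 9, 2, 0, 10 → max 10
IV regrets: 1, 0, 5, 0, 0 → max 5
V regrets: 5, 7, 0, 7, 9 → max 9
VI regrets: 10, 7, 6, 9, 9 → max 10
Smallest max regret = 5 → IV.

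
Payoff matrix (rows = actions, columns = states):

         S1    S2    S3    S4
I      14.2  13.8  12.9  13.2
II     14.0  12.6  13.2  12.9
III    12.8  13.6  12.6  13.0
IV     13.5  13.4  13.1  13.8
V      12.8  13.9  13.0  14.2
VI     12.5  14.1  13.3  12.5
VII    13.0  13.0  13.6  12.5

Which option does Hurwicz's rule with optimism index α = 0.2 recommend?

I: 0.2·14.2 + 0.8·12.9 = 13.16
II: 0.2·14.0 + 0.8·12.6 = 12.88
III: 0.2·13.6 + 0.8·12.6 = 12.8
IV: 0.2·13.8 + 0.8·13.1 = 13.24
V: 0.2·14.2 + 0.8·12.8 = 13.08
VI: 0.2·14.1 + 0.8·12.5 = 12.82
VII: 0.2·13.6 + 0.8·12.5 = 12.72
Highest Hurwicz score = 13.24 → IV.

IV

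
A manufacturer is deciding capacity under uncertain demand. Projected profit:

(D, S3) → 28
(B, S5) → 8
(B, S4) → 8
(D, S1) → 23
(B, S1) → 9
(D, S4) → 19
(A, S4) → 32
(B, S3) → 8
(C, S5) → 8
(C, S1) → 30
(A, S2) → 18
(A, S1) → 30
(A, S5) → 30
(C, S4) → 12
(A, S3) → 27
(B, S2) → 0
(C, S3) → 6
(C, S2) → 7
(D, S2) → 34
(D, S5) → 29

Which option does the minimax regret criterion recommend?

Column bests: S1=30, S2=34, S3=28, S4=32, S5=30.
A regrets: 0, 16, 1, 0, 0 → max 16
B regrets: 21, 34, 20, 24, 22 → max 34
C regrets: 0, 27, 22, 20, 22 → max 27
D regrets: 7, 0, 0, 13, 1 → max 13
Smallest max regret = 13 → D.

D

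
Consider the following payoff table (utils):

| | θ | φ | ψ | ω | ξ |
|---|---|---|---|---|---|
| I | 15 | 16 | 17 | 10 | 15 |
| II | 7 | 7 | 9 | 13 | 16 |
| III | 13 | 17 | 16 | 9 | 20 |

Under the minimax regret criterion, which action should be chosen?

III

Column bests: θ=15, φ=17, ψ=17, ω=13, ξ=20.
I regrets: 0, 1, 0, 3, 5 → max 5
II regrets: 8, 10, 8, 0, 4 → max 10
III regrets: 2, 0, 1, 4, 0 → max 4
Smallest max regret = 4 → III.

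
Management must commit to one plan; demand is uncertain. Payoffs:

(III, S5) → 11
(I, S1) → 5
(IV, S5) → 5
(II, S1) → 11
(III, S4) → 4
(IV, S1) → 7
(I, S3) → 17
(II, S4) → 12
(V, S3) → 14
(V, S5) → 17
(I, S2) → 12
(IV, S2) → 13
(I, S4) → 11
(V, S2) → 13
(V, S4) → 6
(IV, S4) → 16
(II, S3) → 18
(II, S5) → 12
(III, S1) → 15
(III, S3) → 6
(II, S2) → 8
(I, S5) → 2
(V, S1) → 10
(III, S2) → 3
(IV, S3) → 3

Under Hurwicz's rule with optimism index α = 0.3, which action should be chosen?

I: 0.3·17 + 0.7·2 = 6.5
II: 0.3·18 + 0.7·8 = 11
III: 0.3·15 + 0.7·3 = 6.6
IV: 0.3·16 + 0.7·3 = 6.9
V: 0.3·17 + 0.7·6 = 9.3
Highest Hurwicz score = 11 → II.

II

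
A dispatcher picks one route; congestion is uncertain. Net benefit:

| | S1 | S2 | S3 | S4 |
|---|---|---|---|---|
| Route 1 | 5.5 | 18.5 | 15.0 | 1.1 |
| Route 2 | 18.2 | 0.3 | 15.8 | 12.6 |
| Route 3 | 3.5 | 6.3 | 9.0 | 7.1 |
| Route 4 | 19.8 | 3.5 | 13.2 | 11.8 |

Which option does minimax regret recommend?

Column bests: S1=19.8, S2=18.5, S3=15.8, S4=12.6.
Route 1 regrets: 14.3, 0.0, 0.8, 11.5 → max 14.3
Route 2 regrets: 1.6, 18.2, 0.0, 0.0 → max 18.2
Route 3 regrets: 16.3, 12.2, 6.8, 5.5 → max 16.3
Route 4 regrets: 0.0, 15.0, 2.6, 0.8 → max 15.0
Smallest max regret = 14.3 → Route 1.

Route 1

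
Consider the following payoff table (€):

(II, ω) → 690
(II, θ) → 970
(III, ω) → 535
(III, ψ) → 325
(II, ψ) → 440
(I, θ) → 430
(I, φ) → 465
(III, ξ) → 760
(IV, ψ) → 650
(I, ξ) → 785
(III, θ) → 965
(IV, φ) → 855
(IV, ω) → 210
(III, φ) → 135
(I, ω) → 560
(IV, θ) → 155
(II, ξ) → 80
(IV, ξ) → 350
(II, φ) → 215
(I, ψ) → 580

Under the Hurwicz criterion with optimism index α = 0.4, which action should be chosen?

I

I: 0.4·785 + 0.6·430 = 572
II: 0.4·970 + 0.6·80 = 436
III: 0.4·965 + 0.6·135 = 467
IV: 0.4·855 + 0.6·155 = 435
Highest Hurwicz score = 572 → I.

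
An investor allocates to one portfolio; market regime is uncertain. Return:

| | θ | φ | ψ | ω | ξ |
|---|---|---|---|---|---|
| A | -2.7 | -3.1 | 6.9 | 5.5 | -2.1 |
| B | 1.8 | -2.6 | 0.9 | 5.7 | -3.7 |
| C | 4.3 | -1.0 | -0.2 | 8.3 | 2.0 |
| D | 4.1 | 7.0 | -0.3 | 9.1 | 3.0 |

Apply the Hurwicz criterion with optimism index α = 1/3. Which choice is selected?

D

A: 1/3·6.9 + 2/3·(-3.1) = 7/30
B: 1/3·5.7 + 2/3·(-3.7) = -17/30
C: 1/3·8.3 + 2/3·(-1.0) = 2.1
D: 1/3·9.1 + 2/3·(-0.3) = 17/6
Highest Hurwicz score = 17/6 → D.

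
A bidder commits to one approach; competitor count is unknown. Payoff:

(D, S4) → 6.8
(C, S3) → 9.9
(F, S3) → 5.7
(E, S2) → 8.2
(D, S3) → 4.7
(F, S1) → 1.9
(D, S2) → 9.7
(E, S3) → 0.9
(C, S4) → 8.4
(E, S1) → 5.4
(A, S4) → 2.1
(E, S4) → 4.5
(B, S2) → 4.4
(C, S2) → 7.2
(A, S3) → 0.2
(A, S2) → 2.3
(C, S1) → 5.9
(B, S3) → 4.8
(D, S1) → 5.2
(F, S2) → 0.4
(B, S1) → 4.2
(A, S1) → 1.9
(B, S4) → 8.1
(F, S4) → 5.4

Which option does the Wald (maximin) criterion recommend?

C

Row minima: A=0.2, B=4.2, C=5.9, D=4.7, E=0.9, F=0.4
Best worst-case = 5.9 → C.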